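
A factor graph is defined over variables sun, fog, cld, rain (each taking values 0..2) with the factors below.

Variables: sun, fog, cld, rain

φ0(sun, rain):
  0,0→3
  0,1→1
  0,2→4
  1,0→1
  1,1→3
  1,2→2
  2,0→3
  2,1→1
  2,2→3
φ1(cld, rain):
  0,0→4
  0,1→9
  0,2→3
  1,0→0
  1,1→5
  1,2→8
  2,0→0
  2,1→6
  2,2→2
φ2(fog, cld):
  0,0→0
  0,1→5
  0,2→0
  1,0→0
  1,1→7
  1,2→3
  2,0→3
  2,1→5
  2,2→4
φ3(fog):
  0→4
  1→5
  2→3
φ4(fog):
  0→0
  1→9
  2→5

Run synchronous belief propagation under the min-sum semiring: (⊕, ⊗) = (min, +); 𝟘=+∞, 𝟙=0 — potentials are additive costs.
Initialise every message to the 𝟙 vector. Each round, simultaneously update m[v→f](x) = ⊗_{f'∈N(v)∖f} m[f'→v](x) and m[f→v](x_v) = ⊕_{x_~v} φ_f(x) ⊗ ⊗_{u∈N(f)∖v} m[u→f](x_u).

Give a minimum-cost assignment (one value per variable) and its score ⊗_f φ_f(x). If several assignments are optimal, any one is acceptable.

init: all messages = 𝟙 over 3 values
r1 m[φ0→sun] = [1, 1, 1]
r1 m[φ0→rain] = [1, 1, 2]
r1 m[φ1→cld] = [3, 0, 0]
r1 m[φ1→rain] = [0, 5, 2]
r1 m[φ2→fog] = [0, 0, 3]
r1 m[φ2→cld] = [0, 5, 0]
r1 m[φ3→fog] = [4, 5, 3]
r1 m[φ4→fog] = [0, 9, 5]
r1 m[sun→φ0] = [0, 0, 0]
r1 m[fog→φ2] = [0, 0, 0]
r1 m[fog→φ3] = [0, 0, 0]
r1 m[fog→φ4] = [0, 0, 0]
r1 m[cld→φ1] = [0, 0, 0]
r1 m[cld→φ2] = [0, 0, 0]
r1 m[rain→φ0] = [0, 0, 0]
r1 m[rain→φ1] = [0, 0, 0]
r2 m[φ0→sun] = [1, 1, 1]
r2 m[φ0→rain] = [1, 1, 2]
r2 m[φ1→cld] = [3, 0, 0]
r2 m[φ1→rain] = [0, 5, 2]
r2 m[φ2→fog] = [0, 0, 3]
r2 m[φ2→cld] = [0, 5, 0]
r2 m[φ3→fog] = [4, 5, 3]
r2 m[φ4→fog] = [0, 9, 5]
r2 m[sun→φ0] = [0, 0, 0]
r2 m[fog→φ2] = [4, 14, 8]
r2 m[fog→φ3] = [0, 9, 8]
r2 m[fog→φ4] = [4, 5, 6]
r2 m[cld→φ1] = [0, 5, 0]
r2 m[cld→φ2] = [3, 0, 0]
r2 m[rain→φ0] = [0, 5, 2]
r2 m[rain→φ1] = [1, 1, 2]
r3 m[φ0→sun] = [3, 1, 3]
r3 m[φ0→rain] = [1, 1, 2]
r3 m[φ1→cld] = [5, 1, 1]
r3 m[φ1→rain] = [0, 6, 2]
r3 m[φ2→fog] = [0, 3, 4]
r3 m[φ2→cld] = [4, 9, 4]
r3 m[φ3→fog] = [4, 5, 3]
r3 m[φ4→fog] = [0, 9, 5]
r3 m[sun→φ0] = [0, 0, 0]
r3 m[fog→φ2] = [4, 14, 8]
r3 m[fog→φ3] = [0, 9, 8]
r3 m[fog→φ4] = [4, 5, 6]
r3 m[cld→φ1] = [0, 5, 0]
r3 m[cld→φ2] = [3, 0, 0]
r3 m[rain→φ0] = [0, 5, 2]
r3 m[rain→φ1] = [1, 1, 2]
r4 m[φ0→sun] = [3, 1, 3]
r4 m[φ0→rain] = [1, 1, 2]
r4 m[φ1→cld] = [5, 1, 1]
r4 m[φ1→rain] = [0, 6, 2]
r4 m[φ2→fog] = [0, 3, 4]
r4 m[φ2→cld] = [4, 9, 4]
r4 m[φ3→fog] = [4, 5, 3]
r4 m[φ4→fog] = [0, 9, 5]
r4 m[sun→φ0] = [0, 0, 0]
r4 m[fog→φ2] = [4, 14, 8]
r4 m[fog→φ3] = [0, 12, 9]
r4 m[fog→φ4] = [4, 8, 7]
r4 m[cld→φ1] = [4, 9, 4]
r4 m[cld→φ2] = [5, 1, 1]
r4 m[rain→φ0] = [0, 6, 2]
r4 m[rain→φ1] = [1, 1, 2]
r5 m[φ0→sun] = [3, 1, 3]
r5 m[φ0→rain] = [1, 1, 2]
r5 m[φ1→cld] = [5, 1, 1]
r5 m[φ1→rain] = [4, 10, 6]
r5 m[φ2→fog] = [1, 4, 5]
r5 m[φ2→cld] = [4, 9, 4]
r5 m[φ3→fog] = [4, 5, 3]
r5 m[φ4→fog] = [0, 9, 5]
r5 m[sun→φ0] = [0, 0, 0]
r5 m[fog→φ2] = [4, 14, 8]
r5 m[fog→φ3] = [0, 12, 9]
r5 m[fog→φ4] = [4, 8, 7]
r5 m[cld→φ1] = [4, 9, 4]
r5 m[cld→φ2] = [5, 1, 1]
r5 m[rain→φ0] = [0, 6, 2]
r5 m[rain→φ1] = [1, 1, 2]
r6 m[φ0→sun] = [3, 1, 3]
r6 m[φ0→rain] = [1, 1, 2]
r6 m[φ1→cld] = [5, 1, 1]
r6 m[φ1→rain] = [4, 10, 6]
r6 m[φ2→fog] = [1, 4, 5]
r6 m[φ2→cld] = [4, 9, 4]
r6 m[φ3→fog] = [4, 5, 3]
r6 m[φ4→fog] = [0, 9, 5]
r6 m[sun→φ0] = [0, 0, 0]
r6 m[fog→φ2] = [4, 14, 8]
r6 m[fog→φ3] = [1, 13, 10]
r6 m[fog→φ4] = [5, 9, 8]
r6 m[cld→φ1] = [4, 9, 4]
r6 m[cld→φ2] = [5, 1, 1]
r6 m[rain→φ0] = [4, 10, 6]
r6 m[rain→φ1] = [1, 1, 2]
r7 m[φ0→sun] = [7, 5, 7]
r7 m[φ0→rain] = [1, 1, 2]
r7 m[φ1→cld] = [5, 1, 1]
r7 m[φ1→rain] = [4, 10, 6]
r7 m[φ2→fog] = [1, 4, 5]
r7 m[φ2→cld] = [4, 9, 4]
r7 m[φ3→fog] = [4, 5, 3]
r7 m[φ4→fog] = [0, 9, 5]
r7 m[sun→φ0] = [0, 0, 0]
r7 m[fog→φ2] = [4, 14, 8]
r7 m[fog→φ3] = [1, 13, 10]
r7 m[fog→φ4] = [5, 9, 8]
r7 m[cld→φ1] = [4, 9, 4]
r7 m[cld→φ2] = [5, 1, 1]
r7 m[rain→φ0] = [4, 10, 6]
r7 m[rain→φ1] = [1, 1, 2]
r8 m[φ0→sun] = [7, 5, 7]
r8 m[φ0→rain] = [1, 1, 2]
r8 m[φ1→cld] = [5, 1, 1]
r8 m[φ1→rain] = [4, 10, 6]
r8 m[φ2→fog] = [1, 4, 5]
r8 m[φ2→cld] = [4, 9, 4]
r8 m[φ3→fog] = [4, 5, 3]
r8 m[φ4→fog] = [0, 9, 5]
r8 m[sun→φ0] = [0, 0, 0]
r8 m[fog→φ2] = [4, 14, 8]
r8 m[fog→φ3] = [1, 13, 10]
r8 m[fog→φ4] = [5, 9, 8]
r8 m[cld→φ1] = [4, 9, 4]
r8 m[cld→φ2] = [5, 1, 1]
r8 m[rain→φ0] = [4, 10, 6]
r8 m[rain→φ1] = [1, 1, 2]
fixed point reached at round 8
traceback from sun: (sun=1, fog=0, cld=2, rain=0), score=5

assignment: (sun=1, fog=0, cld=2, rain=0); score = 5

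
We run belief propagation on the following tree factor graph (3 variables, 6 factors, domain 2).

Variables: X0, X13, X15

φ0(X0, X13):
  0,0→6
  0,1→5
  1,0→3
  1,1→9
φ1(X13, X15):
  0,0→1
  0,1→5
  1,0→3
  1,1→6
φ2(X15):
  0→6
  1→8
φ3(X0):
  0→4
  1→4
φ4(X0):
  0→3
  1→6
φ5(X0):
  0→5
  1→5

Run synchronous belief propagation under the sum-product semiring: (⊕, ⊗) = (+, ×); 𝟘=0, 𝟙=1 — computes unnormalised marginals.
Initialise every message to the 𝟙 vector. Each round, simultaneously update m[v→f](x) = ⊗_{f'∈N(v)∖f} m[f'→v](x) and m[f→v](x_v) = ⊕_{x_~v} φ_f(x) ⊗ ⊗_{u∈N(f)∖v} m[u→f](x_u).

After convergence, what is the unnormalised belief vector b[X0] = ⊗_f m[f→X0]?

b[X0] = [36360, 87840]

init: all messages = 𝟙 over 2 values
r1 m[φ0→X0] = [11, 12]
r1 m[φ0→X13] = [9, 14]
r1 m[φ1→X13] = [6, 9]
r1 m[φ1→X15] = [4, 11]
r1 m[φ2→X15] = [6, 8]
r1 m[φ3→X0] = [4, 4]
r1 m[φ4→X0] = [3, 6]
r1 m[φ5→X0] = [5, 5]
r1 m[X0→φ0] = [1, 1]
r1 m[X0→φ3] = [1, 1]
r1 m[X0→φ4] = [1, 1]
r1 m[X0→φ5] = [1, 1]
r1 m[X13→φ0] = [1, 1]
r1 m[X13→φ1] = [1, 1]
r1 m[X15→φ1] = [1, 1]
r1 m[X15→φ2] = [1, 1]
r2 m[φ0→X0] = [11, 12]
r2 m[φ0→X13] = [9, 14]
r2 m[φ1→X13] = [6, 9]
r2 m[φ1→X15] = [4, 11]
r2 m[φ2→X15] = [6, 8]
r2 m[φ3→X0] = [4, 4]
r2 m[φ4→X0] = [3, 6]
r2 m[φ5→X0] = [5, 5]
r2 m[X0→φ0] = [60, 120]
r2 m[X0→φ3] = [165, 360]
r2 m[X0→φ4] = [220, 240]
r2 m[X0→φ5] = [132, 288]
r2 m[X13→φ0] = [6, 9]
r2 m[X13→φ1] = [9, 14]
r2 m[X15→φ1] = [6, 8]
r2 m[X15→φ2] = [4, 11]
r3 m[φ0→X0] = [81, 99]
r3 m[φ0→X13] = [720, 1380]
r3 m[φ1→X13] = [46, 66]
r3 m[φ1→X15] = [51, 129]
r3 m[φ2→X15] = [6, 8]
r3 m[φ3→X0] = [4, 4]
r3 m[φ4→X0] = [3, 6]
r3 m[φ5→X0] = [5, 5]
r3 m[X0→φ0] = [60, 120]
r3 m[X0→φ3] = [165, 360]
r3 m[X0→φ4] = [220, 240]
r3 m[X0→φ5] = [132, 288]
r3 m[X13→φ0] = [6, 9]
r3 m[X13→φ1] = [9, 14]
r3 m[X15→φ1] = [6, 8]
r3 m[X15→φ2] = [4, 11]
r4 m[φ0→X0] = [81, 99]
r4 m[φ0→X13] = [720, 1380]
r4 m[φ1→X13] = [46, 66]
r4 m[φ1→X15] = [51, 129]
r4 m[φ2→X15] = [6, 8]
r4 m[φ3→X0] = [4, 4]
r4 m[φ4→X0] = [3, 6]
r4 m[φ5→X0] = [5, 5]
r4 m[X0→φ0] = [60, 120]
r4 m[X0→φ3] = [1215, 2970]
r4 m[X0→φ4] = [1620, 1980]
r4 m[X0→φ5] = [972, 2376]
r4 m[X13→φ0] = [46, 66]
r4 m[X13→φ1] = [720, 1380]
r4 m[X15→φ1] = [6, 8]
r4 m[X15→φ2] = [51, 129]
r5 m[φ0→X0] = [606, 732]
r5 m[φ0→X13] = [720, 1380]
r5 m[φ1→X13] = [46, 66]
r5 m[φ1→X15] = [4860, 11880]
r5 m[φ2→X15] = [6, 8]
r5 m[φ3→X0] = [4, 4]
r5 m[φ4→X0] = [3, 6]
r5 m[φ5→X0] = [5, 5]
r5 m[X0→φ0] = [60, 120]
r5 m[X0→φ3] = [1215, 2970]
r5 m[X0→φ4] = [1620, 1980]
r5 m[X0→φ5] = [972, 2376]
r5 m[X13→φ0] = [46, 66]
r5 m[X13→φ1] = [720, 1380]
r5 m[X15→φ1] = [6, 8]
r5 m[X15→φ2] = [51, 129]
r6 m[φ0→X0] = [606, 732]
r6 m[φ0→X13] = [720, 1380]
r6 m[φ1→X13] = [46, 66]
r6 m[φ1→X15] = [4860, 11880]
r6 m[φ2→X15] = [6, 8]
r6 m[φ3→X0] = [4, 4]
r6 m[φ4→X0] = [3, 6]
r6 m[φ5→X0] = [5, 5]
r6 m[X0→φ0] = [60, 120]
r6 m[X0→φ3] = [9090, 21960]
r6 m[X0→φ4] = [12120, 14640]
r6 m[X0→φ5] = [7272, 17568]
r6 m[X13→φ0] = [46, 66]
r6 m[X13→φ1] = [720, 1380]
r6 m[X15→φ1] = [6, 8]
r6 m[X15→φ2] = [4860, 11880]
r7 m[φ0→X0] = [606, 732]
r7 m[φ0→X13] = [720, 1380]
r7 m[φ1→X13] = [46, 66]
r7 m[φ1→X15] = [4860, 11880]
r7 m[φ2→X15] = [6, 8]
r7 m[φ3→X0] = [4, 4]
r7 m[φ4→X0] = [3, 6]
r7 m[φ5→X0] = [5, 5]
r7 m[X0→φ0] = [60, 120]
r7 m[X0→φ3] = [9090, 21960]
r7 m[X0→φ4] = [12120, 14640]
r7 m[X0→φ5] = [7272, 17568]
r7 m[X13→φ0] = [46, 66]
r7 m[X13→φ1] = [720, 1380]
r7 m[X15→φ1] = [6, 8]
r7 m[X15→φ2] = [4860, 11880]
fixed point reached at round 7
b[X0] = ⊗ incoming = [36360, 87840]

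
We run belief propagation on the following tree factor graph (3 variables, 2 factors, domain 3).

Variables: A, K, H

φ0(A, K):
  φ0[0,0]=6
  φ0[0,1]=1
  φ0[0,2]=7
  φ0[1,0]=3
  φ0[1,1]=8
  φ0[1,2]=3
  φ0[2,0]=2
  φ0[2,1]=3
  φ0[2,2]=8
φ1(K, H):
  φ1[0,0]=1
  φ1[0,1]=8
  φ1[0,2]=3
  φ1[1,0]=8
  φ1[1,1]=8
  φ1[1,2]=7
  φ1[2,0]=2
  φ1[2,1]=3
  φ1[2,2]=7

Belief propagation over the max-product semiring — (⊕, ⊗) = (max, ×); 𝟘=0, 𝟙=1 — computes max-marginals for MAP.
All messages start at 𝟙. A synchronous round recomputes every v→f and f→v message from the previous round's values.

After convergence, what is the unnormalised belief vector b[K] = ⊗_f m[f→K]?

init: all messages = 𝟙 over 3 values
r1 m[φ0→A] = [7, 8, 8]
r1 m[φ0→K] = [6, 8, 8]
r1 m[φ1→K] = [8, 8, 7]
r1 m[φ1→H] = [8, 8, 7]
r1 m[A→φ0] = [1, 1, 1]
r1 m[K→φ0] = [1, 1, 1]
r1 m[K→φ1] = [1, 1, 1]
r1 m[H→φ1] = [1, 1, 1]
r2 m[φ0→A] = [7, 8, 8]
r2 m[φ0→K] = [6, 8, 8]
r2 m[φ1→K] = [8, 8, 7]
r2 m[φ1→H] = [8, 8, 7]
r2 m[A→φ0] = [1, 1, 1]
r2 m[K→φ0] = [8, 8, 7]
r2 m[K→φ1] = [6, 8, 8]
r2 m[H→φ1] = [1, 1, 1]
r3 m[φ0→A] = [49, 64, 56]
r3 m[φ0→K] = [6, 8, 8]
r3 m[φ1→K] = [8, 8, 7]
r3 m[φ1→H] = [64, 64, 56]
r3 m[A→φ0] = [1, 1, 1]
r3 m[K→φ0] = [8, 8, 7]
r3 m[K→φ1] = [6, 8, 8]
r3 m[H→φ1] = [1, 1, 1]
r4 m[φ0→A] = [49, 64, 56]
r4 m[φ0→K] = [6, 8, 8]
r4 m[φ1→K] = [8, 8, 7]
r4 m[φ1→H] = [64, 64, 56]
r4 m[A→φ0] = [1, 1, 1]
r4 m[K→φ0] = [8, 8, 7]
r4 m[K→φ1] = [6, 8, 8]
r4 m[H→φ1] = [1, 1, 1]
fixed point reached at round 4
b[K] = ⊗ incoming = [48, 64, 56]

b[K] = [48, 64, 56]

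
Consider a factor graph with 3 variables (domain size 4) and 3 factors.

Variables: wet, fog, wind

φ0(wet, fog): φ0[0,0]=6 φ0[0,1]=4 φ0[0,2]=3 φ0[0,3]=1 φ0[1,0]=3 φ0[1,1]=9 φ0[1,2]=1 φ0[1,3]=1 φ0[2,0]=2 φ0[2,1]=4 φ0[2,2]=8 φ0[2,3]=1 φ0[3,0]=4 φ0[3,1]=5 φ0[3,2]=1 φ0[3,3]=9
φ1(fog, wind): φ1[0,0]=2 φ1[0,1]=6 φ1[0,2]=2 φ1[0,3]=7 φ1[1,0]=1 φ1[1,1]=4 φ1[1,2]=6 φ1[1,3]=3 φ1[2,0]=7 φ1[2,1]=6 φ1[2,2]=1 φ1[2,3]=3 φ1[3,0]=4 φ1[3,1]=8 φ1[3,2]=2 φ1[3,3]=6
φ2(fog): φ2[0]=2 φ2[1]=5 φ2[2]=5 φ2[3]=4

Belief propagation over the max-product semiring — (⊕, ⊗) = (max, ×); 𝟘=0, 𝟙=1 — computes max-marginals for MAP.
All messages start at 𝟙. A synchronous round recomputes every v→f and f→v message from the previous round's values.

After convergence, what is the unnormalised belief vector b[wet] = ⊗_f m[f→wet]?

b[wet] = [120, 270, 280, 288]

init: all messages = 𝟙 over 4 values
r1 m[φ0→wet] = [6, 9, 8, 9]
r1 m[φ0→fog] = [6, 9, 8, 9]
r1 m[φ1→fog] = [7, 6, 7, 8]
r1 m[φ1→wind] = [7, 8, 6, 7]
r1 m[φ2→fog] = [2, 5, 5, 4]
r1 m[wet→φ0] = [1, 1, 1, 1]
r1 m[fog→φ0] = [1, 1, 1, 1]
r1 m[fog→φ1] = [1, 1, 1, 1]
r1 m[fog→φ2] = [1, 1, 1, 1]
r1 m[wind→φ1] = [1, 1, 1, 1]
r2 m[φ0→wet] = [6, 9, 8, 9]
r2 m[φ0→fog] = [6, 9, 8, 9]
r2 m[φ1→fog] = [7, 6, 7, 8]
r2 m[φ1→wind] = [7, 8, 6, 7]
r2 m[φ2→fog] = [2, 5, 5, 4]
r2 m[wet→φ0] = [1, 1, 1, 1]
r2 m[fog→φ0] = [14, 30, 35, 32]
r2 m[fog→φ1] = [12, 45, 40, 36]
r2 m[fog→φ2] = [42, 54, 56, 72]
r2 m[wind→φ1] = [1, 1, 1, 1]
r3 m[φ0→wet] = [120, 270, 280, 288]
r3 m[φ0→fog] = [6, 9, 8, 9]
r3 m[φ1→fog] = [7, 6, 7, 8]
r3 m[φ1→wind] = [280, 288, 270, 216]
r3 m[φ2→fog] = [2, 5, 5, 4]
r3 m[wet→φ0] = [1, 1, 1, 1]
r3 m[fog→φ0] = [14, 30, 35, 32]
r3 m[fog→φ1] = [12, 45, 40, 36]
r3 m[fog→φ2] = [42, 54, 56, 72]
r3 m[wind→φ1] = [1, 1, 1, 1]
r4 m[φ0→wet] = [120, 270, 280, 288]
r4 m[φ0→fog] = [6, 9, 8, 9]
r4 m[φ1→fog] = [7, 6, 7, 8]
r4 m[φ1→wind] = [280, 288, 270, 216]
r4 m[φ2→fog] = [2, 5, 5, 4]
r4 m[wet→φ0] = [1, 1, 1, 1]
r4 m[fog→φ0] = [14, 30, 35, 32]
r4 m[fog→φ1] = [12, 45, 40, 36]
r4 m[fog→φ2] = [42, 54, 56, 72]
r4 m[wind→φ1] = [1, 1, 1, 1]
fixed point reached at round 4
b[wet] = ⊗ incoming = [120, 270, 280, 288]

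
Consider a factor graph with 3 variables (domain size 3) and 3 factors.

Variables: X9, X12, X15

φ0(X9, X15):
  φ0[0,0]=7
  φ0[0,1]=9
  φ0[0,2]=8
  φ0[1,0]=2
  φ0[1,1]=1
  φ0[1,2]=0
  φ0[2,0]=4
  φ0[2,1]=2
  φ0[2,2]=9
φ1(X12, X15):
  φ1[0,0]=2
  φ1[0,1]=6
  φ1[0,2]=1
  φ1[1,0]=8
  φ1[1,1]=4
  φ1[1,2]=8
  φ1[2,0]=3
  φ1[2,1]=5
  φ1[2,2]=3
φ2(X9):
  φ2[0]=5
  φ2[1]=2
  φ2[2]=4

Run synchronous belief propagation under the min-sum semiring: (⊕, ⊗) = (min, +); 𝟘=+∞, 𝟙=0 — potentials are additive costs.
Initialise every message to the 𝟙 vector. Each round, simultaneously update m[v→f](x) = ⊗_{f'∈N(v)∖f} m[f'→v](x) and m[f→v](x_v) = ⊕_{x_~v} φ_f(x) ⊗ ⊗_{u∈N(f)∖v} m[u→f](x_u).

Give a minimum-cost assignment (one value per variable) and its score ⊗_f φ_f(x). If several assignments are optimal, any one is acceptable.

init: all messages = 𝟙 over 3 values
r1 m[φ0→X9] = [7, 0, 2]
r1 m[φ0→X15] = [2, 1, 0]
r1 m[φ1→X12] = [1, 4, 3]
r1 m[φ1→X15] = [2, 4, 1]
r1 m[φ2→X9] = [5, 2, 4]
r1 m[X9→φ0] = [0, 0, 0]
r1 m[X9→φ2] = [0, 0, 0]
r1 m[X12→φ1] = [0, 0, 0]
r1 m[X15→φ0] = [0, 0, 0]
r1 m[X15→φ1] = [0, 0, 0]
r2 m[φ0→X9] = [7, 0, 2]
r2 m[φ0→X15] = [2, 1, 0]
r2 m[φ1→X12] = [1, 4, 3]
r2 m[φ1→X15] = [2, 4, 1]
r2 m[φ2→X9] = [5, 2, 4]
r2 m[X9→φ0] = [5, 2, 4]
r2 m[X9→φ2] = [7, 0, 2]
r2 m[X12→φ1] = [0, 0, 0]
r2 m[X15→φ0] = [2, 4, 1]
r2 m[X15→φ1] = [2, 1, 0]
r3 m[φ0→X9] = [9, 1, 6]
r3 m[φ0→X15] = [4, 3, 2]
r3 m[φ1→X12] = [1, 5, 3]
r3 m[φ1→X15] = [2, 4, 1]
r3 m[φ2→X9] = [5, 2, 4]
r3 m[X9→φ0] = [5, 2, 4]
r3 m[X9→φ2] = [7, 0, 2]
r3 m[X12→φ1] = [0, 0, 0]
r3 m[X15→φ0] = [2, 4, 1]
r3 m[X15→φ1] = [2, 1, 0]
r4 m[φ0→X9] = [9, 1, 6]
r4 m[φ0→X15] = [4, 3, 2]
r4 m[φ1→X12] = [1, 5, 3]
r4 m[φ1→X15] = [2, 4, 1]
r4 m[φ2→X9] = [5, 2, 4]
r4 m[X9→φ0] = [5, 2, 4]
r4 m[X9→φ2] = [9, 1, 6]
r4 m[X12→φ1] = [0, 0, 0]
r4 m[X15→φ0] = [2, 4, 1]
r4 m[X15→φ1] = [4, 3, 2]
r5 m[φ0→X9] = [9, 1, 6]
r5 m[φ0→X15] = [4, 3, 2]
r5 m[φ1→X12] = [3, 7, 5]
r5 m[φ1→X15] = [2, 4, 1]
r5 m[φ2→X9] = [5, 2, 4]
r5 m[X9→φ0] = [5, 2, 4]
r5 m[X9→φ2] = [9, 1, 6]
r5 m[X12→φ1] = [0, 0, 0]
r5 m[X15→φ0] = [2, 4, 1]
r5 m[X15→φ1] = [4, 3, 2]
r6 m[φ0→X9] = [9, 1, 6]
r6 m[φ0→X15] = [4, 3, 2]
r6 m[φ1→X12] = [3, 7, 5]
r6 m[φ1→X15] = [2, 4, 1]
r6 m[φ2→X9] = [5, 2, 4]
r6 m[X9→φ0] = [5, 2, 4]
r6 m[X9→φ2] = [9, 1, 6]
r6 m[X12→φ1] = [0, 0, 0]
r6 m[X15→φ0] = [2, 4, 1]
r6 m[X15→φ1] = [4, 3, 2]
fixed point reached at round 6
traceback from X9: (X9=1, X12=0, X15=2), score=3

assignment: (X9=1, X12=0, X15=2); score = 3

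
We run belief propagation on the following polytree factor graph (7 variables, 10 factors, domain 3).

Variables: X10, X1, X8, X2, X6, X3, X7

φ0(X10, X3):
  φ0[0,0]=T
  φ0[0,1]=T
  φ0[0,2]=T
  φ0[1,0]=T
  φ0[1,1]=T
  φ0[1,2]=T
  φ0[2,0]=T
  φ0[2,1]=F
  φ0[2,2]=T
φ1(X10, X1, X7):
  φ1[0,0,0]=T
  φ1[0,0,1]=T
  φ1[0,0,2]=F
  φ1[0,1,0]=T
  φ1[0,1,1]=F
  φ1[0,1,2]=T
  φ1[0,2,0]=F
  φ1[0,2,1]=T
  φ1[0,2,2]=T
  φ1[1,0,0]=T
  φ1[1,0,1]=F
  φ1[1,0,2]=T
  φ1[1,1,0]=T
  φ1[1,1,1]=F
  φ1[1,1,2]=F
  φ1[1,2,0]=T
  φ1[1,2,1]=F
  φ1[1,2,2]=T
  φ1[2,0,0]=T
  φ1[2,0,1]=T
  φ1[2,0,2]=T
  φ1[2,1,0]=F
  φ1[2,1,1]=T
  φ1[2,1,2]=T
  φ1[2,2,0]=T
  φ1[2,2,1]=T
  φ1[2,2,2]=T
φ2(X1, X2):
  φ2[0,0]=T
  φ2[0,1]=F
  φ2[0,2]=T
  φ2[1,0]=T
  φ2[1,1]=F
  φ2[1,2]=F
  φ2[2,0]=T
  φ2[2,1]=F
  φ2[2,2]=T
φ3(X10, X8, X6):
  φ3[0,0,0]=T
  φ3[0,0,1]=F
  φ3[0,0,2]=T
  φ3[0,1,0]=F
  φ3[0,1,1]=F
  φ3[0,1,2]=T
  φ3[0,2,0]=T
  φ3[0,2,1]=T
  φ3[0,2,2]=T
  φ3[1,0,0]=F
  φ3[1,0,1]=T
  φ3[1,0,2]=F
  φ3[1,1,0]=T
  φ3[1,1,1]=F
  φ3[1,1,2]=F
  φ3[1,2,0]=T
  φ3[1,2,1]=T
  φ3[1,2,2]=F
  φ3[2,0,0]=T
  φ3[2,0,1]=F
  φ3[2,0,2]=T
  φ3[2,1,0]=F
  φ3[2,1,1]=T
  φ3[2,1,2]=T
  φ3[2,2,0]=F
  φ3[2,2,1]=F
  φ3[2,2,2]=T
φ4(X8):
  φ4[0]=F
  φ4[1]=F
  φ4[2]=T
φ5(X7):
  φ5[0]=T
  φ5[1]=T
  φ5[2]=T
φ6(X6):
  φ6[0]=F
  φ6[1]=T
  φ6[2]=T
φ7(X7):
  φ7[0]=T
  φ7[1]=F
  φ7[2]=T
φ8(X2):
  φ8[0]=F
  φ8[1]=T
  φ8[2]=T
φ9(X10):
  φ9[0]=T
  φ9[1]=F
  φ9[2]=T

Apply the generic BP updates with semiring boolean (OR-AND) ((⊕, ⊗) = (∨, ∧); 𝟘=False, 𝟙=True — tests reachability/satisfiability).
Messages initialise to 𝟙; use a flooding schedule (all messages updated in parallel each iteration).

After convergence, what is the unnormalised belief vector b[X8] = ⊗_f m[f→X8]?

b[X8] = [F, F, T]

init: all messages = 𝟙 over 3 values
r1 m[φ0→X10] = [T, T, T]
r1 m[φ0→X3] = [T, T, T]
r1 m[φ1→X10] = [T, T, T]
r1 m[φ1→X1] = [T, T, T]
r1 m[φ1→X7] = [T, T, T]
r1 m[φ2→X1] = [T, T, T]
r1 m[φ2→X2] = [T, F, T]
r1 m[φ3→X10] = [T, T, T]
r1 m[φ3→X8] = [T, T, T]
r1 m[φ3→X6] = [T, T, T]
r1 m[φ4→X8] = [F, F, T]
r1 m[φ5→X7] = [T, T, T]
r1 m[φ6→X6] = [F, T, T]
r1 m[φ7→X7] = [T, F, T]
r1 m[φ8→X2] = [F, T, T]
r1 m[φ9→X10] = [T, F, T]
r1 m[X10→φ0] = [T, T, T]
r1 m[X10→φ1] = [T, T, T]
r1 m[X10→φ3] = [T, T, T]
r1 m[X10→φ9] = [T, T, T]
r1 m[X1→φ1] = [T, T, T]
r1 m[X1→φ2] = [T, T, T]
r1 m[X8→φ3] = [T, T, T]
r1 m[X8→φ4] = [T, T, T]
r1 m[X2→φ2] = [T, T, T]
r1 m[X2→φ8] = [T, T, T]
r1 m[X6→φ3] = [T, T, T]
r1 m[X6→φ6] = [T, T, T]
r1 m[X3→φ0] = [T, T, T]
r1 m[X7→φ1] = [T, T, T]
r1 m[X7→φ5] = [T, T, T]
r1 m[X7→φ7] = [T, T, T]
r2 m[φ0→X10] = [T, T, T]
r2 m[φ0→X3] = [T, T, T]
r2 m[φ1→X10] = [T, T, T]
r2 m[φ1→X1] = [T, T, T]
r2 m[φ1→X7] = [T, T, T]
r2 m[φ2→X1] = [T, T, T]
r2 m[φ2→X2] = [T, F, T]
r2 m[φ3→X10] = [T, T, T]
r2 m[φ3→X8] = [T, T, T]
r2 m[φ3→X6] = [T, T, T]
r2 m[φ4→X8] = [F, F, T]
r2 m[φ5→X7] = [T, T, T]
r2 m[φ6→X6] = [F, T, T]
r2 m[φ7→X7] = [T, F, T]
r2 m[φ8→X2] = [F, T, T]
r2 m[φ9→X10] = [T, F, T]
r2 m[X10→φ0] = [T, F, T]
r2 m[X10→φ1] = [T, F, T]
r2 m[X10→φ3] = [T, F, T]
r2 m[X10→φ9] = [T, T, T]
r2 m[X1→φ1] = [T, T, T]
r2 m[X1→φ2] = [T, T, T]
r2 m[X8→φ3] = [F, F, T]
r2 m[X8→φ4] = [T, T, T]
r2 m[X2→φ2] = [F, T, T]
r2 m[X2→φ8] = [T, F, T]
r2 m[X6→φ3] = [F, T, T]
r2 m[X6→φ6] = [T, T, T]
r2 m[X3→φ0] = [T, T, T]
r2 m[X7→φ1] = [T, F, T]
r2 m[X7→φ5] = [T, F, T]
r2 m[X7→φ7] = [T, T, T]
r3 m[φ0→X10] = [T, T, T]
r3 m[φ0→X3] = [T, T, T]
r3 m[φ1→X10] = [T, T, T]
r3 m[φ1→X1] = [T, T, T]
r3 m[φ1→X7] = [T, T, T]
r3 m[φ2→X1] = [T, F, T]
r3 m[φ2→X2] = [T, F, T]
r3 m[φ3→X10] = [T, T, T]
r3 m[φ3→X8] = [T, T, T]
r3 m[φ3→X6] = [T, T, T]
r3 m[φ4→X8] = [F, F, T]
r3 m[φ5→X7] = [T, T, T]
r3 m[φ6→X6] = [F, T, T]
r3 m[φ7→X7] = [T, F, T]
r3 m[φ8→X2] = [F, T, T]
r3 m[φ9→X10] = [T, F, T]
r3 m[X10→φ0] = [T, F, T]
r3 m[X10→φ1] = [T, F, T]
r3 m[X10→φ3] = [T, F, T]
r3 m[X10→φ9] = [T, T, T]
r3 m[X1→φ1] = [T, T, T]
r3 m[X1→φ2] = [T, T, T]
r3 m[X8→φ3] = [F, F, T]
r3 m[X8→φ4] = [T, T, T]
r3 m[X2→φ2] = [F, T, T]
r3 m[X2→φ8] = [T, F, T]
r3 m[X6→φ3] = [F, T, T]
r3 m[X6→φ6] = [T, T, T]
r3 m[X3→φ0] = [T, T, T]
r3 m[X7→φ1] = [T, F, T]
r3 m[X7→φ5] = [T, F, T]
r3 m[X7→φ7] = [T, T, T]
r4 m[φ0→X10] = [T, T, T]
r4 m[φ0→X3] = [T, T, T]
r4 m[φ1→X10] = [T, T, T]
r4 m[φ1→X1] = [T, T, T]
r4 m[φ1→X7] = [T, T, T]
r4 m[φ2→X1] = [T, F, T]
r4 m[φ2→X2] = [T, F, T]
r4 m[φ3→X10] = [T, T, T]
r4 m[φ3→X8] = [T, T, T]
r4 m[φ3→X6] = [T, T, T]
r4 m[φ4→X8] = [F, F, T]
r4 m[φ5→X7] = [T, T, T]
r4 m[φ6→X6] = [F, T, T]
r4 m[φ7→X7] = [T, F, T]
r4 m[φ8→X2] = [F, T, T]
r4 m[φ9→X10] = [T, F, T]
r4 m[X10→φ0] = [T, F, T]
r4 m[X10→φ1] = [T, F, T]
r4 m[X10→φ3] = [T, F, T]
r4 m[X10→φ9] = [T, T, T]
r4 m[X1→φ1] = [T, F, T]
r4 m[X1→φ2] = [T, T, T]
r4 m[X8→φ3] = [F, F, T]
r4 m[X8→φ4] = [T, T, T]
r4 m[X2→φ2] = [F, T, T]
r4 m[X2→φ8] = [T, F, T]
r4 m[X6→φ3] = [F, T, T]
r4 m[X6→φ6] = [T, T, T]
r4 m[X3→φ0] = [T, T, T]
r4 m[X7→φ1] = [T, F, T]
r4 m[X7→φ5] = [T, F, T]
r4 m[X7→φ7] = [T, T, T]
r5 m[φ0→X10] = [T, T, T]
r5 m[φ0→X3] = [T, T, T]
r5 m[φ1→X10] = [T, T, T]
r5 m[φ1→X1] = [T, T, T]
r5 m[φ1→X7] = [T, T, T]
r5 m[φ2→X1] = [T, F, T]
r5 m[φ2→X2] = [T, F, T]
r5 m[φ3→X10] = [T, T, T]
r5 m[φ3→X8] = [T, T, T]
r5 m[φ3→X6] = [T, T, T]
r5 m[φ4→X8] = [F, F, T]
r5 m[φ5→X7] = [T, T, T]
r5 m[φ6→X6] = [F, T, T]
r5 m[φ7→X7] = [T, F, T]
r5 m[φ8→X2] = [F, T, T]
r5 m[φ9→X10] = [T, F, T]
r5 m[X10→φ0] = [T, F, T]
r5 m[X10→φ1] = [T, F, T]
r5 m[X10→φ3] = [T, F, T]
r5 m[X10→φ9] = [T, T, T]
r5 m[X1→φ1] = [T, F, T]
r5 m[X1→φ2] = [T, T, T]
r5 m[X8→φ3] = [F, F, T]
r5 m[X8→φ4] = [T, T, T]
r5 m[X2→φ2] = [F, T, T]
r5 m[X2→φ8] = [T, F, T]
r5 m[X6→φ3] = [F, T, T]
r5 m[X6→φ6] = [T, T, T]
r5 m[X3→φ0] = [T, T, T]
r5 m[X7→φ1] = [T, F, T]
r5 m[X7→φ5] = [T, F, T]
r5 m[X7→φ7] = [T, T, T]
fixed point reached at round 5
b[X8] = ⊗ incoming = [F, F, T]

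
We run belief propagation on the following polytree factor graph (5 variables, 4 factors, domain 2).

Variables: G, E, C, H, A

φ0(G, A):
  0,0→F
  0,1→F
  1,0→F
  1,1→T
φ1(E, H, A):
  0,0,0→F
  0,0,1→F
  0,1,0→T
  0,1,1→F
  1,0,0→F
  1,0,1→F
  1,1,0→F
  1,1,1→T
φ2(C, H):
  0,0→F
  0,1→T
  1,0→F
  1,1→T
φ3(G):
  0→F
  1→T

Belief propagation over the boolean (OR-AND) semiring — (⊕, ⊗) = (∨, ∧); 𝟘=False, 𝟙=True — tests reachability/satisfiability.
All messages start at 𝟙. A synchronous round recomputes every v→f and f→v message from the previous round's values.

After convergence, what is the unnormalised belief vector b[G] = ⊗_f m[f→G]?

init: all messages = 𝟙 over 2 values
r1 m[φ0→G] = [F, T]
r1 m[φ0→A] = [F, T]
r1 m[φ1→E] = [T, T]
r1 m[φ1→H] = [F, T]
r1 m[φ1→A] = [T, T]
r1 m[φ2→C] = [T, T]
r1 m[φ2→H] = [F, T]
r1 m[φ3→G] = [F, T]
r1 m[G→φ0] = [T, T]
r1 m[G→φ3] = [T, T]
r1 m[E→φ1] = [T, T]
r1 m[C→φ2] = [T, T]
r1 m[H→φ1] = [T, T]
r1 m[H→φ2] = [T, T]
r1 m[A→φ0] = [T, T]
r1 m[A→φ1] = [T, T]
r2 m[φ0→G] = [F, T]
r2 m[φ0→A] = [F, T]
r2 m[φ1→E] = [T, T]
r2 m[φ1→H] = [F, T]
r2 m[φ1→A] = [T, T]
r2 m[φ2→C] = [T, T]
r2 m[φ2→H] = [F, T]
r2 m[φ3→G] = [F, T]
r2 m[G→φ0] = [F, T]
r2 m[G→φ3] = [F, T]
r2 m[E→φ1] = [T, T]
r2 m[C→φ2] = [T, T]
r2 m[H→φ1] = [F, T]
r2 m[H→φ2] = [F, T]
r2 m[A→φ0] = [T, T]
r2 m[A→φ1] = [F, T]
r3 m[φ0→G] = [F, T]
r3 m[φ0→A] = [F, T]
r3 m[φ1→E] = [F, T]
r3 m[φ1→H] = [F, T]
r3 m[φ1→A] = [T, T]
r3 m[φ2→C] = [T, T]
r3 m[φ2→H] = [F, T]
r3 m[φ3→G] = [F, T]
r3 m[G→φ0] = [F, T]
r3 m[G→φ3] = [F, T]
r3 m[E→φ1] = [T, T]
r3 m[C→φ2] = [T, T]
r3 m[H→φ1] = [F, T]
r3 m[H→φ2] = [F, T]
r3 m[A→φ0] = [T, T]
r3 m[A→φ1] = [F, T]
r4 m[φ0→G] = [F, T]
r4 m[φ0→A] = [F, T]
r4 m[φ1→E] = [F, T]
r4 m[φ1→H] = [F, T]
r4 m[φ1→A] = [T, T]
r4 m[φ2→C] = [T, T]
r4 m[φ2→H] = [F, T]
r4 m[φ3→G] = [F, T]
r4 m[G→φ0] = [F, T]
r4 m[G→φ3] = [F, T]
r4 m[E→φ1] = [T, T]
r4 m[C→φ2] = [T, T]
r4 m[H→φ1] = [F, T]
r4 m[H→φ2] = [F, T]
r4 m[A→φ0] = [T, T]
r4 m[A→φ1] = [F, T]
fixed point reached at round 4
b[G] = ⊗ incoming = [F, T]

b[G] = [F, T]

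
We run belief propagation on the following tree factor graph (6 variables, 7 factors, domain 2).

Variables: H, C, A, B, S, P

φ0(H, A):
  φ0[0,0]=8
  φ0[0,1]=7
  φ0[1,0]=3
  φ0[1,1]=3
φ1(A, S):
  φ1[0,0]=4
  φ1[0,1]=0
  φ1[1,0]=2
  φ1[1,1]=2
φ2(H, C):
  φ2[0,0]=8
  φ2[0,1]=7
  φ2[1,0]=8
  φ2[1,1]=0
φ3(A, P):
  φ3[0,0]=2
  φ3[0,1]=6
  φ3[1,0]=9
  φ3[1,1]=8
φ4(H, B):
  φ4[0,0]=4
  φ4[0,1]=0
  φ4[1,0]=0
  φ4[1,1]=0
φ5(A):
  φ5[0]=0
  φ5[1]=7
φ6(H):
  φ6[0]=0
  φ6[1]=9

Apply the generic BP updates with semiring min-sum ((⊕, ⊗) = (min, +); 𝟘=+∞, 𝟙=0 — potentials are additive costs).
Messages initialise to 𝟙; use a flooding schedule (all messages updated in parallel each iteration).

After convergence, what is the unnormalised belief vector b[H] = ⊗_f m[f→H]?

b[H] = [17, 14]

init: all messages = 𝟙 over 2 values
r1 m[φ0→H] = [7, 3]
r1 m[φ0→A] = [3, 3]
r1 m[φ1→A] = [0, 2]
r1 m[φ1→S] = [2, 0]
r1 m[φ2→H] = [7, 0]
r1 m[φ2→C] = [8, 0]
r1 m[φ3→A] = [2, 8]
r1 m[φ3→P] = [2, 6]
r1 m[φ4→H] = [0, 0]
r1 m[φ4→B] = [0, 0]
r1 m[φ5→A] = [0, 7]
r1 m[φ6→H] = [0, 9]
r1 m[H→φ0] = [0, 0]
r1 m[H→φ2] = [0, 0]
r1 m[H→φ4] = [0, 0]
r1 m[H→φ6] = [0, 0]
r1 m[C→φ2] = [0, 0]
r1 m[A→φ0] = [0, 0]
r1 m[A→φ1] = [0, 0]
r1 m[A→φ3] = [0, 0]
r1 m[A→φ5] = [0, 0]
r1 m[B→φ4] = [0, 0]
r1 m[S→φ1] = [0, 0]
r1 m[P→φ3] = [0, 0]
r2 m[φ0→H] = [7, 3]
r2 m[φ0→A] = [3, 3]
r2 m[φ1→A] = [0, 2]
r2 m[φ1→S] = [2, 0]
r2 m[φ2→H] = [7, 0]
r2 m[φ2→C] = [8, 0]
r2 m[φ3→A] = [2, 8]
r2 m[φ3→P] = [2, 6]
r2 m[φ4→H] = [0, 0]
r2 m[φ4→B] = [0, 0]
r2 m[φ5→A] = [0, 7]
r2 m[φ6→H] = [0, 9]
r2 m[H→φ0] = [7, 9]
r2 m[H→φ2] = [7, 12]
r2 m[H→φ4] = [14, 12]
r2 m[H→φ6] = [14, 3]
r2 m[C→φ2] = [0, 0]
r2 m[A→φ0] = [2, 17]
r2 m[A→φ1] = [5, 18]
r2 m[A→φ3] = [3, 12]
r2 m[A→φ5] = [5, 13]
r2 m[B→φ4] = [0, 0]
r2 m[S→φ1] = [0, 0]
r2 m[P→φ3] = [0, 0]
r3 m[φ0→H] = [10, 5]
r3 m[φ0→A] = [12, 12]
r3 m[φ1→A] = [0, 2]
r3 m[φ1→S] = [9, 5]
r3 m[φ2→H] = [7, 0]
r3 m[φ2→C] = [15, 12]
r3 m[φ3→A] = [2, 8]
r3 m[φ3→P] = [5, 9]
r3 m[φ4→H] = [0, 0]
r3 m[φ4→B] = [12, 12]
r3 m[φ5→A] = [0, 7]
r3 m[φ6→H] = [0, 9]
r3 m[H→φ0] = [7, 9]
r3 m[H→φ2] = [7, 12]
r3 m[H→φ4] = [14, 12]
r3 m[H→φ6] = [14, 3]
r3 m[C→φ2] = [0, 0]
r3 m[A→φ0] = [2, 17]
r3 m[A→φ1] = [5, 18]
r3 m[A→φ3] = [3, 12]
r3 m[A→φ5] = [5, 13]
r3 m[B→φ4] = [0, 0]
r3 m[S→φ1] = [0, 0]
r3 m[P→φ3] = [0, 0]
r4 m[φ0→H] = [10, 5]
r4 m[φ0→A] = [12, 12]
r4 m[φ1→A] = [0, 2]
r4 m[φ1→S] = [9, 5]
r4 m[φ2→H] = [7, 0]
r4 m[φ2→C] = [15, 12]
r4 m[φ3→A] = [2, 8]
r4 m[φ3→P] = [5, 9]
r4 m[φ4→H] = [0, 0]
r4 m[φ4→B] = [12, 12]
r4 m[φ5→A] = [0, 7]
r4 m[φ6→H] = [0, 9]
r4 m[H→φ0] = [7, 9]
r4 m[H→φ2] = [10, 14]
r4 m[H→φ4] = [17, 14]
r4 m[H→φ6] = [17, 5]
r4 m[C→φ2] = [0, 0]
r4 m[A→φ0] = [2, 17]
r4 m[A→φ1] = [14, 27]
r4 m[A→φ3] = [12, 21]
r4 m[A→φ5] = [14, 22]
r4 m[B→φ4] = [0, 0]
r4 m[S→φ1] = [0, 0]
r4 m[P→φ3] = [0, 0]
r5 m[φ0→H] = [10, 5]
r5 m[φ0→A] = [12, 12]
r5 m[φ1→A] = [0, 2]
r5 m[φ1→S] = [18, 14]
r5 m[φ2→H] = [7, 0]
r5 m[φ2→C] = [18, 14]
r5 m[φ3→A] = [2, 8]
r5 m[φ3→P] = [14, 18]
r5 m[φ4→H] = [0, 0]
r5 m[φ4→B] = [14, 14]
r5 m[φ5→A] = [0, 7]
r5 m[φ6→H] = [0, 9]
r5 m[H→φ0] = [7, 9]
r5 m[H→φ2] = [10, 14]
r5 m[H→φ4] = [17, 14]
r5 m[H→φ6] = [17, 5]
r5 m[C→φ2] = [0, 0]
r5 m[A→φ0] = [2, 17]
r5 m[A→φ1] = [14, 27]
r5 m[A→φ3] = [12, 21]
r5 m[A→φ5] = [14, 22]
r5 m[B→φ4] = [0, 0]
r5 m[S→φ1] = [0, 0]
r5 m[P→φ3] = [0, 0]
r6 m[φ0→H] = [10, 5]
r6 m[φ0→A] = [12, 12]
r6 m[φ1→A] = [0, 2]
r6 m[φ1→S] = [18, 14]
r6 m[φ2→H] = [7, 0]
r6 m[φ2→C] = [18, 14]
r6 m[φ3→A] = [2, 8]
r6 m[φ3→P] = [14, 18]
r6 m[φ4→H] = [0, 0]
r6 m[φ4→B] = [14, 14]
r6 m[φ5→A] = [0, 7]
r6 m[φ6→H] = [0, 9]
r6 m[H→φ0] = [7, 9]
r6 m[H→φ2] = [10, 14]
r6 m[H→φ4] = [17, 14]
r6 m[H→φ6] = [17, 5]
r6 m[C→φ2] = [0, 0]
r6 m[A→φ0] = [2, 17]
r6 m[A→φ1] = [14, 27]
r6 m[A→φ3] = [12, 21]
r6 m[A→φ5] = [14, 22]
r6 m[B→φ4] = [0, 0]
r6 m[S→φ1] = [0, 0]
r6 m[P→φ3] = [0, 0]
fixed point reached at round 6
b[H] = ⊗ incoming = [17, 14]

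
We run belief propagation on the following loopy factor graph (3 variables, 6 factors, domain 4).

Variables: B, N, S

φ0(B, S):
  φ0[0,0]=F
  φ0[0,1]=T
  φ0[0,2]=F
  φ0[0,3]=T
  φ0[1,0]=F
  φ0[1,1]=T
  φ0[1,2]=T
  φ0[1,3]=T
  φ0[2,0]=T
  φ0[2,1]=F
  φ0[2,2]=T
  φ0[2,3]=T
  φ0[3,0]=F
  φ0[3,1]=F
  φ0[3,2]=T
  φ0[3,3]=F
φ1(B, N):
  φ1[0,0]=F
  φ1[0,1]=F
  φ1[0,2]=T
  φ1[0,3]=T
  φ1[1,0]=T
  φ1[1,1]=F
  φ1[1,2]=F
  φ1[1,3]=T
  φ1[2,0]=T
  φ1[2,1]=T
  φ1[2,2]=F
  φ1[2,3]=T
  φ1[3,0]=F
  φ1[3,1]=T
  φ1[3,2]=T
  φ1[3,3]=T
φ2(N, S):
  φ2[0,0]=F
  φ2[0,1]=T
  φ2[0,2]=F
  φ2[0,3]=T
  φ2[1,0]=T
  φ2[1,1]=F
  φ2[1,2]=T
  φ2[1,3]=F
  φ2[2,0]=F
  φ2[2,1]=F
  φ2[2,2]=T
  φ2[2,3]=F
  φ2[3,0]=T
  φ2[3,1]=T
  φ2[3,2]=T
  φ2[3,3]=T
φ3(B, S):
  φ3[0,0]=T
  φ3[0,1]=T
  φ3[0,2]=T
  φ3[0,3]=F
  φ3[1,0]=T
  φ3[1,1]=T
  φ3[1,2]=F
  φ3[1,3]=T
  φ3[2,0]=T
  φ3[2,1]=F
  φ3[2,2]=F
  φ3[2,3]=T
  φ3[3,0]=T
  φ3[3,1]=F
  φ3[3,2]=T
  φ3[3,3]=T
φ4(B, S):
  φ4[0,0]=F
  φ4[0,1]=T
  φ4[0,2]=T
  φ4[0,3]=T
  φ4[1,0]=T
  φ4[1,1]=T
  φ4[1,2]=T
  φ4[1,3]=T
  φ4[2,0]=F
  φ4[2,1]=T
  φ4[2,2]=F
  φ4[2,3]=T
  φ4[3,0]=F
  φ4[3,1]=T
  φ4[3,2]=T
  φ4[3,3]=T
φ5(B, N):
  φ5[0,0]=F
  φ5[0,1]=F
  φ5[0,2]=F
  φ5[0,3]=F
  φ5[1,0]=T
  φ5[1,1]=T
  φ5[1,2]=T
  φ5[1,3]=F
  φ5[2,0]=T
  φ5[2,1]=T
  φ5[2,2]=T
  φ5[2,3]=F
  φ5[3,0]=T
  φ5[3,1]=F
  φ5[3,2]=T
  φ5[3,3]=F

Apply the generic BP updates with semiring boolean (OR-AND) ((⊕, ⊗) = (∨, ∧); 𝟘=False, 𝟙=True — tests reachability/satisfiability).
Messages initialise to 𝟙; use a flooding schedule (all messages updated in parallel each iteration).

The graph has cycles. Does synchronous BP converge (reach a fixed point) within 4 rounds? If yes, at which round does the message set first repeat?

CONVERGED at round 3

init: all messages = 𝟙 over 4 values
r1 m[φ0→B] = [T, T, T, T]
r1 m[φ0→S] = [T, T, T, T]
r1 m[φ1→B] = [T, T, T, T]
r1 m[φ1→N] = [T, T, T, T]
r1 m[φ2→N] = [T, T, T, T]
r1 m[φ2→S] = [T, T, T, T]
r1 m[φ3→B] = [T, T, T, T]
r1 m[φ3→S] = [T, T, T, T]
r1 m[φ4→B] = [T, T, T, T]
r1 m[φ4→S] = [T, T, T, T]
r1 m[φ5→B] = [F, T, T, T]
r1 m[φ5→N] = [T, T, T, F]
r1 m[B→φ0] = [T, T, T, T]
r1 m[B→φ1] = [T, T, T, T]
r1 m[B→φ3] = [T, T, T, T]
r1 m[B→φ4] = [T, T, T, T]
r1 m[B→φ5] = [T, T, T, T]
r1 m[N→φ1] = [T, T, T, T]
r1 m[N→φ2] = [T, T, T, T]
r1 m[N→φ5] = [T, T, T, T]
r1 m[S→φ0] = [T, T, T, T]
r1 m[S→φ2] = [T, T, T, T]
r1 m[S→φ3] = [T, T, T, T]
r1 m[S→φ4] = [T, T, T, T]
r2 m[φ0→B] = [T, T, T, T]
r2 m[φ0→S] = [T, T, T, T]
r2 m[φ1→B] = [T, T, T, T]
r2 m[φ1→N] = [T, T, T, T]
r2 m[φ2→N] = [T, T, T, T]
r2 m[φ2→S] = [T, T, T, T]
r2 m[φ3→B] = [T, T, T, T]
r2 m[φ3→S] = [T, T, T, T]
r2 m[φ4→B] = [T, T, T, T]
r2 m[φ4→S] = [T, T, T, T]
r2 m[φ5→B] = [F, T, T, T]
r2 m[φ5→N] = [T, T, T, F]
r2 m[B→φ0] = [F, T, T, T]
r2 m[B→φ1] = [F, T, T, T]
r2 m[B→φ3] = [F, T, T, T]
r2 m[B→φ4] = [F, T, T, T]
r2 m[B→φ5] = [T, T, T, T]
r2 m[N→φ1] = [T, T, T, F]
r2 m[N→φ2] = [T, T, T, F]
r2 m[N→φ5] = [T, T, T, T]
r2 m[S→φ0] = [T, T, T, T]
r2 m[S→φ2] = [T, T, T, T]
r2 m[S→φ3] = [T, T, T, T]
r2 m[S→φ4] = [T, T, T, T]
r3 m[φ0→B] = [T, T, T, T]
r3 m[φ0→S] = [T, T, T, T]
r3 m[φ1→B] = [T, T, T, T]
r3 m[φ1→N] = [T, T, T, T]
r3 m[φ2→N] = [T, T, T, T]
r3 m[φ2→S] = [T, T, T, T]
r3 m[φ3→B] = [T, T, T, T]
r3 m[φ3→S] = [T, T, T, T]
r3 m[φ4→B] = [T, T, T, T]
r3 m[φ4→S] = [T, T, T, T]
r3 m[φ5→B] = [F, T, T, T]
r3 m[φ5→N] = [T, T, T, F]
r3 m[B→φ0] = [F, T, T, T]
r3 m[B→φ1] = [F, T, T, T]
r3 m[B→φ3] = [F, T, T, T]
r3 m[B→φ4] = [F, T, T, T]
r3 m[B→φ5] = [T, T, T, T]
r3 m[N→φ1] = [T, T, T, F]
r3 m[N→φ2] = [T, T, T, F]
r3 m[N→φ5] = [T, T, T, T]
r3 m[S→φ0] = [T, T, T, T]
r3 m[S→φ2] = [T, T, T, T]
r3 m[S→φ3] = [T, T, T, T]
r3 m[S→φ4] = [T, T, T, T]
fixed point reached at round 3
messages reach a fixed point at round 3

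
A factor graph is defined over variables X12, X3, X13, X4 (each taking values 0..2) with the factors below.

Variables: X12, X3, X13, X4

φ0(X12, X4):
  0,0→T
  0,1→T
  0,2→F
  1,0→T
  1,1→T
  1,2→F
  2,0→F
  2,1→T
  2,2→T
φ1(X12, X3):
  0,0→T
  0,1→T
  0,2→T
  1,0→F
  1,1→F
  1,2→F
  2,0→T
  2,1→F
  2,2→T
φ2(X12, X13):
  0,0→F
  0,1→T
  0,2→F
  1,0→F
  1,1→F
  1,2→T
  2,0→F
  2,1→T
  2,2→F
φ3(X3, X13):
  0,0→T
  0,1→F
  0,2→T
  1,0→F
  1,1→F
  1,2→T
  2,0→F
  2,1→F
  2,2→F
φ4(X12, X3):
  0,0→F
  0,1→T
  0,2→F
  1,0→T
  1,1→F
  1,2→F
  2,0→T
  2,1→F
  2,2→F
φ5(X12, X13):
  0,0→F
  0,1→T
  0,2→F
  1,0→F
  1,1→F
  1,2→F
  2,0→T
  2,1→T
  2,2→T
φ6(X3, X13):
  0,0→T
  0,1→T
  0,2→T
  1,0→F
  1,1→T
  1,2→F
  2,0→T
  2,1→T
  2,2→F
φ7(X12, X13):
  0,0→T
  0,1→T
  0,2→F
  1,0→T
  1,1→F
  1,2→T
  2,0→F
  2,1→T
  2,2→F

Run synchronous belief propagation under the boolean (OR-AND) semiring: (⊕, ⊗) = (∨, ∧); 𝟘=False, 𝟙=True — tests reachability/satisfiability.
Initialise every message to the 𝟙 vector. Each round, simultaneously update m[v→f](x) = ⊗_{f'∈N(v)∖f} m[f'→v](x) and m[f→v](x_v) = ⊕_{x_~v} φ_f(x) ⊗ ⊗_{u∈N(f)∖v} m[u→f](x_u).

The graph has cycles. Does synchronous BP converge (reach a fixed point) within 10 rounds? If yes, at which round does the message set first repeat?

init: all messages = 𝟙 over 3 values
r1 m[φ0→X12] = [T, T, T]
r1 m[φ0→X4] = [T, T, T]
r1 m[φ1→X12] = [T, F, T]
r1 m[φ1→X3] = [T, T, T]
r1 m[φ2→X12] = [T, T, T]
r1 m[φ2→X13] = [F, T, T]
r1 m[φ3→X3] = [T, T, F]
r1 m[φ3→X13] = [T, F, T]
r1 m[φ4→X12] = [T, T, T]
r1 m[φ4→X3] = [T, T, F]
r1 m[φ5→X12] = [T, F, T]
r1 m[φ5→X13] = [T, T, T]
r1 m[φ6→X3] = [T, T, T]
r1 m[φ6→X13] = [T, T, T]
r1 m[φ7→X12] = [T, T, T]
r1 m[φ7→X13] = [T, T, T]
r1 m[X12→φ0] = [T, T, T]
r1 m[X12→φ1] = [T, T, T]
r1 m[X12→φ2] = [T, T, T]
r1 m[X12→φ4] = [T, T, T]
r1 m[X12→φ5] = [T, T, T]
r1 m[X12→φ7] = [T, T, T]
r1 m[X3→φ1] = [T, T, T]
r1 m[X3→φ3] = [T, T, T]
r1 m[X3→φ4] = [T, T, T]
r1 m[X3→φ6] = [T, T, T]
r1 m[X13→φ2] = [T, T, T]
r1 m[X13→φ3] = [T, T, T]
r1 m[X13→φ5] = [T, T, T]
r1 m[X13→φ6] = [T, T, T]
r1 m[X13→φ7] = [T, T, T]
r1 m[X4→φ0] = [T, T, T]
r2 m[φ0→X12] = [T, T, T]
r2 m[φ0→X4] = [T, T, T]
r2 m[φ1→X12] = [T, F, T]
r2 m[φ1→X3] = [T, T, T]
r2 m[φ2→X12] = [T, T, T]
r2 m[φ2→X13] = [F, T, T]
r2 m[φ3→X3] = [T, T, F]
r2 m[φ3→X13] = [T, F, T]
r2 m[φ4→X12] = [T, T, T]
r2 m[φ4→X3] = [T, T, F]
r2 m[φ5→X12] = [T, F, T]
r2 m[φ5→X13] = [T, T, T]
r2 m[φ6→X3] = [T, T, T]
r2 m[φ6→X13] = [T, T, T]
r2 m[φ7→X12] = [T, T, T]
r2 m[φ7→X13] = [T, T, T]
r2 m[X12→φ0] = [T, F, T]
r2 m[X12→φ1] = [T, F, T]
r2 m[X12→φ2] = [T, F, T]
r2 m[X12→φ4] = [T, F, T]
r2 m[X12→φ5] = [T, F, T]
r2 m[X12→φ7] = [T, F, T]
r2 m[X3→φ1] = [T, T, F]
r2 m[X3→φ3] = [T, T, F]
r2 m[X3→φ4] = [T, T, F]
r2 m[X3→φ6] = [T, T, F]
r2 m[X13→φ2] = [T, F, T]
r2 m[X13→φ3] = [F, T, T]
r2 m[X13→φ5] = [F, F, T]
r2 m[X13→φ6] = [F, F, T]
r2 m[X13→φ7] = [F, F, T]
r2 m[X4→φ0] = [T, T, T]
r3 m[φ0→X12] = [T, T, T]
r3 m[φ0→X4] = [T, T, T]
r3 m[φ1→X12] = [T, F, T]
r3 m[φ1→X3] = [T, T, T]
r3 m[φ2→X12] = [F, T, F]
r3 m[φ2→X13] = [F, T, F]
r3 m[φ3→X3] = [T, T, F]
r3 m[φ3→X13] = [T, F, T]
r3 m[φ4→X12] = [T, T, T]
r3 m[φ4→X3] = [T, T, F]
r3 m[φ5→X12] = [F, F, T]
r3 m[φ5→X13] = [T, T, T]
r3 m[φ6→X3] = [T, F, F]
r3 m[φ6→X13] = [T, T, T]
r3 m[φ7→X12] = [F, T, F]
r3 m[φ7→X13] = [T, T, F]
r3 m[X12→φ0] = [T, F, T]
r3 m[X12→φ1] = [T, F, T]
r3 m[X12→φ2] = [T, F, T]
r3 m[X12→φ4] = [T, F, T]
r3 m[X12→φ5] = [T, F, T]
r3 m[X12→φ7] = [T, F, T]
r3 m[X3→φ1] = [T, T, F]
r3 m[X3→φ3] = [T, T, F]
r3 m[X3→φ4] = [T, T, F]
r3 m[X3→φ6] = [T, T, F]
r3 m[X13→φ2] = [T, F, T]
r3 m[X13→φ3] = [F, T, T]
r3 m[X13→φ5] = [F, F, T]
r3 m[X13→φ6] = [F, F, T]
r3 m[X13→φ7] = [F, F, T]
r3 m[X4→φ0] = [T, T, T]
r4 m[φ0→X12] = [T, T, T]
r4 m[φ0→X4] = [T, T, T]
r4 m[φ1→X12] = [T, F, T]
r4 m[φ1→X3] = [T, T, T]
r4 m[φ2→X12] = [F, T, F]
r4 m[φ2→X13] = [F, T, F]
r4 m[φ3→X3] = [T, T, F]
r4 m[φ3→X13] = [T, F, T]
r4 m[φ4→X12] = [T, T, T]
r4 m[φ4→X3] = [T, T, F]
r4 m[φ5→X12] = [F, F, T]
r4 m[φ5→X13] = [T, T, T]
r4 m[φ6→X3] = [T, F, F]
r4 m[φ6→X13] = [T, T, T]
r4 m[φ7→X12] = [F, T, F]
r4 m[φ7→X13] = [T, T, F]
r4 m[X12→φ0] = [F, F, F]
r4 m[X12→φ1] = [F, F, F]
r4 m[X12→φ2] = [F, F, F]
r4 m[X12→φ4] = [F, F, F]
r4 m[X12→φ5] = [F, F, F]
r4 m[X12→φ7] = [F, F, F]
r4 m[X3→φ1] = [T, F, F]
r4 m[X3→φ3] = [T, F, F]
r4 m[X3→φ4] = [T, F, F]
r4 m[X3→φ6] = [T, T, F]
r4 m[X13→φ2] = [T, F, F]
r4 m[X13→φ3] = [F, T, F]
r4 m[X13→φ5] = [F, F, F]
r4 m[X13→φ6] = [F, F, F]
r4 m[X13→φ7] = [F, F, F]
r4 m[X4→φ0] = [T, T, T]
r5 m[φ0→X12] = [T, T, T]
r5 m[φ0→X4] = [F, F, F]
r5 m[φ1→X12] = [T, F, T]
r5 m[φ1→X3] = [F, F, F]
r5 m[φ2→X12] = [F, F, F]
r5 m[φ2→X13] = [F, F, F]
r5 m[φ3→X3] = [F, F, F]
r5 m[φ3→X13] = [T, F, T]
r5 m[φ4→X12] = [F, T, T]
r5 m[φ4→X3] = [F, F, F]
r5 m[φ5→X12] = [F, F, F]
r5 m[φ5→X13] = [F, F, F]
r5 m[φ6→X3] = [F, F, F]
r5 m[φ6→X13] = [T, T, T]
r5 m[φ7→X12] = [F, F, F]
r5 m[φ7→X13] = [F, F, F]
r5 m[X12→φ0] = [F, F, F]
r5 m[X12→φ1] = [F, F, F]
r5 m[X12→φ2] = [F, F, F]
r5 m[X12→φ4] = [F, F, F]
r5 m[X12→φ5] = [F, F, F]
r5 m[X12→φ7] = [F, F, F]
r5 m[X3→φ1] = [T, F, F]
r5 m[X3→φ3] = [T, F, F]
r5 m[X3→φ4] = [T, F, F]
r5 m[X3→φ6] = [T, T, F]
r5 m[X13→φ2] = [T, F, F]
r5 m[X13→φ3] = [F, T, F]
r5 m[X13→φ5] = [F, F, F]
r5 m[X13→φ6] = [F, F, F]
r5 m[X13→φ7] = [F, F, F]
r5 m[X4→φ0] = [T, T, T]
r6 m[φ0→X12] = [T, T, T]
r6 m[φ0→X4] = [F, F, F]
r6 m[φ1→X12] = [T, F, T]
r6 m[φ1→X3] = [F, F, F]
r6 m[φ2→X12] = [F, F, F]
r6 m[φ2→X13] = [F, F, F]
r6 m[φ3→X3] = [F, F, F]
r6 m[φ3→X13] = [T, F, T]
r6 m[φ4→X12] = [F, T, T]
r6 m[φ4→X3] = [F, F, F]
r6 m[φ5→X12] = [F, F, F]
r6 m[φ5→X13] = [F, F, F]
r6 m[φ6→X3] = [F, F, F]
r6 m[φ6→X13] = [T, T, T]
r6 m[φ7→X12] = [F, F, F]
r6 m[φ7→X13] = [F, F, F]
r6 m[X12→φ0] = [F, F, F]
r6 m[X12→φ1] = [F, F, F]
r6 m[X12→φ2] = [F, F, F]
r6 m[X12→φ4] = [F, F, F]
r6 m[X12→φ5] = [F, F, F]
r6 m[X12→φ7] = [F, F, F]
r6 m[X3→φ1] = [F, F, F]
r6 m[X3→φ3] = [F, F, F]
r6 m[X3→φ4] = [F, F, F]
r6 m[X3→φ6] = [F, F, F]
r6 m[X13→φ2] = [F, F, F]
r6 m[X13→φ3] = [F, F, F]
r6 m[X13→φ5] = [F, F, F]
r6 m[X13→φ6] = [F, F, F]
r6 m[X13→φ7] = [F, F, F]
r6 m[X4→φ0] = [T, T, T]
r7 m[φ0→X12] = [T, T, T]
r7 m[φ0→X4] = [F, F, F]
r7 m[φ1→X12] = [F, F, F]
r7 m[φ1→X3] = [F, F, F]
r7 m[φ2→X12] = [F, F, F]
r7 m[φ2→X13] = [F, F, F]
r7 m[φ3→X3] = [F, F, F]
r7 m[φ3→X13] = [F, F, F]
r7 m[φ4→X12] = [F, F, F]
r7 m[φ4→X3] = [F, F, F]
r7 m[φ5→X12] = [F, F, F]
r7 m[φ5→X13] = [F, F, F]
r7 m[φ6→X3] = [F, F, F]
r7 m[φ6→X13] = [F, F, F]
r7 m[φ7→X12] = [F, F, F]
r7 m[φ7→X13] = [F, F, F]
r7 m[X12→φ0] = [F, F, F]
r7 m[X12→φ1] = [F, F, F]
r7 m[X12→φ2] = [F, F, F]
r7 m[X12→φ4] = [F, F, F]
r7 m[X12→φ5] = [F, F, F]
r7 m[X12→φ7] = [F, F, F]
r7 m[X3→φ1] = [F, F, F]
r7 m[X3→φ3] = [F, F, F]
r7 m[X3→φ4] = [F, F, F]
r7 m[X3→φ6] = [F, F, F]
r7 m[X13→φ2] = [F, F, F]
r7 m[X13→φ3] = [F, F, F]
r7 m[X13→φ5] = [F, F, F]
r7 m[X13→φ6] = [F, F, F]
r7 m[X13→φ7] = [F, F, F]
r7 m[X4→φ0] = [T, T, T]
r8 m[φ0→X12] = [T, T, T]
r8 m[φ0→X4] = [F, F, F]
r8 m[φ1→X12] = [F, F, F]
r8 m[φ1→X3] = [F, F, F]
r8 m[φ2→X12] = [F, F, F]
r8 m[φ2→X13] = [F, F, F]
r8 m[φ3→X3] = [F, F, F]
r8 m[φ3→X13] = [F, F, F]
r8 m[φ4→X12] = [F, F, F]
r8 m[φ4→X3] = [F, F, F]
r8 m[φ5→X12] = [F, F, F]
r8 m[φ5→X13] = [F, F, F]
r8 m[φ6→X3] = [F, F, F]
r8 m[φ6→X13] = [F, F, F]
r8 m[φ7→X12] = [F, F, F]
r8 m[φ7→X13] = [F, F, F]
r8 m[X12→φ0] = [F, F, F]
r8 m[X12→φ1] = [F, F, F]
r8 m[X12→φ2] = [F, F, F]
r8 m[X12→φ4] = [F, F, F]
r8 m[X12→φ5] = [F, F, F]
r8 m[X12→φ7] = [F, F, F]
r8 m[X3→φ1] = [F, F, F]
r8 m[X3→φ3] = [F, F, F]
r8 m[X3→φ4] = [F, F, F]
r8 m[X3→φ6] = [F, F, F]
r8 m[X13→φ2] = [F, F, F]
r8 m[X13→φ3] = [F, F, F]
r8 m[X13→φ5] = [F, F, F]
r8 m[X13→φ6] = [F, F, F]
r8 m[X13→φ7] = [F, F, F]
r8 m[X4→φ0] = [T, T, T]
fixed point reached at round 8
messages reach a fixed point at round 8

CONVERGED at round 8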